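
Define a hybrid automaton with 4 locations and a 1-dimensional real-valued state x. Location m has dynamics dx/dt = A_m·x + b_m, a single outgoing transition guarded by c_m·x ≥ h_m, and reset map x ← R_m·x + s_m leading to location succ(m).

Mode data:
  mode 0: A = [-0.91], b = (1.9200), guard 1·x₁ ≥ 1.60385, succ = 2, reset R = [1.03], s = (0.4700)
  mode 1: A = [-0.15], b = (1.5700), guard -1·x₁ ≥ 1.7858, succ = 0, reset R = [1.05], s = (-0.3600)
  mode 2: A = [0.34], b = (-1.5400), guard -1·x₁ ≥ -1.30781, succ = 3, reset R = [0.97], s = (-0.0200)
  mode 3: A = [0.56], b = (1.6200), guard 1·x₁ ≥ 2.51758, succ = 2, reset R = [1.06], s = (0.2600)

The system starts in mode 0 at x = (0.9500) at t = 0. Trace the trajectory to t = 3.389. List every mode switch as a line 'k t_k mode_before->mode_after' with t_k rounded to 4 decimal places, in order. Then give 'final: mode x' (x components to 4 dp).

Mode 0: guard c·x = 1.6038 hit at Δt = 0.9115 (t = 0.9115), x⁻ = (1.6038) → reset → x⁺ = (2.1220), jump to mode 2
Mode 2: guard c·x = -1.3078 hit at Δt = 0.8568 (t = 1.7683), x⁻ = (1.3078) → reset → x⁺ = (1.2486), jump to mode 3
Mode 3: guard c·x = 2.5176 hit at Δt = 0.4773 (t = 2.2456), x⁻ = (2.5176) → reset → x⁺ = (2.9286), jump to mode 2
Mode 2: flow for 1.1434 to horizon, guard not reached → x = (2.1680)

1 0.9115 0->2
2 1.7683 2->3
3 2.2456 3->2
final: 2 2.1680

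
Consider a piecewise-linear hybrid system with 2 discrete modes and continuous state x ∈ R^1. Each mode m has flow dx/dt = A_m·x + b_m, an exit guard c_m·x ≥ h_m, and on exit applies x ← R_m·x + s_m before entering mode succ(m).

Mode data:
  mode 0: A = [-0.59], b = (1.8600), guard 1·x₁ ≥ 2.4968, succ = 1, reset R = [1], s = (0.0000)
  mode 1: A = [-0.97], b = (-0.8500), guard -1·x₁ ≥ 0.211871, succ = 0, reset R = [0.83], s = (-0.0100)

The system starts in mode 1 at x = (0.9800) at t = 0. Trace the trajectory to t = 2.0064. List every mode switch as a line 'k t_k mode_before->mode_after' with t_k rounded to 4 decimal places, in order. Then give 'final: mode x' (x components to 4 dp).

1 1.0592 1->0
final: 0 1.2434

Mode 1: guard c·x = 0.2119 hit at Δt = 1.0592 (t = 1.0592), x⁻ = (-0.2119) → reset → x⁺ = (-0.1859), jump to mode 0
Mode 0: flow for 0.9472 to horizon, guard not reached → x = (1.2434)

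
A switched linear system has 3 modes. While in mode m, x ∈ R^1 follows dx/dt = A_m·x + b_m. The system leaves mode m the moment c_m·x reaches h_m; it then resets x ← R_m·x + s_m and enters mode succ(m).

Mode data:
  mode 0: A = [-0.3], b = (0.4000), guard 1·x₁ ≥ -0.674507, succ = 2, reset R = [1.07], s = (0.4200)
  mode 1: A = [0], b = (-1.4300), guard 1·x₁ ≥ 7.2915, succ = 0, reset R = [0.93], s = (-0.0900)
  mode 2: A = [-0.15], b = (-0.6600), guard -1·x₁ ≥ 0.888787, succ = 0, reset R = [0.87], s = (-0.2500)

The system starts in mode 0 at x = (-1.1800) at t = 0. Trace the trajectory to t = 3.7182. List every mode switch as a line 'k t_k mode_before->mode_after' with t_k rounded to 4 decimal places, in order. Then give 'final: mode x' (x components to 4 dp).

1 0.7485 0->2
2 1.7792 2->0
3 2.3130 0->2
4 3.3437 2->0
final: 0 -0.7728

Mode 0: guard c·x = -0.6745 hit at Δt = 0.7485 (t = 0.7485), x⁻ = (-0.6745) → reset → x⁺ = (-0.3017), jump to mode 2
Mode 2: guard c·x = 0.8888 hit at Δt = 1.0307 (t = 1.7792), x⁻ = (-0.8888) → reset → x⁺ = (-1.0232), jump to mode 0
Mode 0: guard c·x = -0.6745 hit at Δt = 0.5338 (t = 2.3130), x⁻ = (-0.6745) → reset → x⁺ = (-0.3017), jump to mode 2
Mode 2: guard c·x = 0.8888 hit at Δt = 1.0307 (t = 3.3437), x⁻ = (-0.8888) → reset → x⁺ = (-1.0232), jump to mode 0
Mode 0: flow for 0.3745 to horizon, guard not reached → x = (-0.7728)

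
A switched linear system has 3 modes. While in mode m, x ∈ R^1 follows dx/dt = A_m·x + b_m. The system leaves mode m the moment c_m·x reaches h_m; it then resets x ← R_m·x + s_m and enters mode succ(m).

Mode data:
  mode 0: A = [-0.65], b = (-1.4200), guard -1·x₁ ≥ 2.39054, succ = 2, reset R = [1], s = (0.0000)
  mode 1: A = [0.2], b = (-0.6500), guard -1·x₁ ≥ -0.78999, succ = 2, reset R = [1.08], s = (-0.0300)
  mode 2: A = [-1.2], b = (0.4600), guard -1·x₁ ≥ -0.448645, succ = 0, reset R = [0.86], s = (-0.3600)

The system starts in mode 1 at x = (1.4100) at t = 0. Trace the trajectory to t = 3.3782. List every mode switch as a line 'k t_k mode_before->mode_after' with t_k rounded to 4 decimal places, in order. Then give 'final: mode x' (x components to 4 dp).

1 1.4520 1->2
2 3.0414 2->0
final: 0 -0.4088

Mode 1: guard c·x = -0.7900 hit at Δt = 1.4520 (t = 1.4520), x⁻ = (0.7900) → reset → x⁺ = (0.8232), jump to mode 2
Mode 2: guard c·x = -0.4486 hit at Δt = 1.5894 (t = 3.0414), x⁻ = (0.4486) → reset → x⁺ = (0.0258), jump to mode 0
Mode 0: flow for 0.3368 to horizon, guard not reached → x = (-0.4088)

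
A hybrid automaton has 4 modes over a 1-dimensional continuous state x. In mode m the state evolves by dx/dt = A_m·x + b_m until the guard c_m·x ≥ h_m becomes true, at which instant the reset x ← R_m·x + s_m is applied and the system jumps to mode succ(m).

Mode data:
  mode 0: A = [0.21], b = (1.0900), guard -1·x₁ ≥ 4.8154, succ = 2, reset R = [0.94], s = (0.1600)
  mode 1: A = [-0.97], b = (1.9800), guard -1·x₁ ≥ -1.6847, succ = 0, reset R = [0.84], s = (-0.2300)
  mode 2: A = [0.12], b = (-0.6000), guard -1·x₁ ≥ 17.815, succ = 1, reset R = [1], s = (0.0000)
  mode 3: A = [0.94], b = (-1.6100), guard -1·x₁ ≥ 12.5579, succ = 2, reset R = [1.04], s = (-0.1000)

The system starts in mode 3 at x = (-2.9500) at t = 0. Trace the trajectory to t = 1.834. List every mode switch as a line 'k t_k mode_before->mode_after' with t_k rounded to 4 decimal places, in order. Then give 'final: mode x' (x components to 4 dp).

1 1.1900 3->2
final: 2 -14.6193

Mode 3: guard c·x = 12.5579 hit at Δt = 1.1900 (t = 1.1900), x⁻ = (-12.5579) → reset → x⁺ = (-13.1602), jump to mode 2
Mode 2: flow for 0.6440 to horizon, guard not reached → x = (-14.6193)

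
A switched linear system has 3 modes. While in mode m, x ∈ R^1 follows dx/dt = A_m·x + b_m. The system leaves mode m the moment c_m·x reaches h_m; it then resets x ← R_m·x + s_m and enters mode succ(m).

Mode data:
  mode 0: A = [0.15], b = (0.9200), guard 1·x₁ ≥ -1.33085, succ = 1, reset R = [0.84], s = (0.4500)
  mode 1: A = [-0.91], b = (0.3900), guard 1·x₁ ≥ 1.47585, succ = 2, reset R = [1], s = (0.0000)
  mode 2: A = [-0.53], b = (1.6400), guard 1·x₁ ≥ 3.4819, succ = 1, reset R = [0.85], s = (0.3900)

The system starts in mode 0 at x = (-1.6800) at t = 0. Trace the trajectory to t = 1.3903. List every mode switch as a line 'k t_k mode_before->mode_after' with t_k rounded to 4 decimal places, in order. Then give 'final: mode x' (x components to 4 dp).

1 0.5032 0->1
final: 1 -0.0605

Mode 0: guard c·x = -1.3309 hit at Δt = 0.5032 (t = 0.5032), x⁻ = (-1.3309) → reset → x⁺ = (-0.6679), jump to mode 1
Mode 1: flow for 0.8871 to horizon, guard not reached → x = (-0.0605)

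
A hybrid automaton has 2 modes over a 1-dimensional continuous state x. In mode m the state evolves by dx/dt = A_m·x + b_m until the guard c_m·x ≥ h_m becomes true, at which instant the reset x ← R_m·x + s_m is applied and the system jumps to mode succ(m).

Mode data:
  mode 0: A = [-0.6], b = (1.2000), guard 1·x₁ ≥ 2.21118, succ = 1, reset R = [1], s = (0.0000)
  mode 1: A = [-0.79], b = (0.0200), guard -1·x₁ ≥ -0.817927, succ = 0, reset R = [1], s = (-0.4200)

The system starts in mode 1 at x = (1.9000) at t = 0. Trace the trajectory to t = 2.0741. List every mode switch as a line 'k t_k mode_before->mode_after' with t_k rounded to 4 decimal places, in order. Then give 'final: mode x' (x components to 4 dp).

1 1.0897 1->0
final: 0 1.1125

Mode 1: guard c·x = -0.8179 hit at Δt = 1.0897 (t = 1.0897), x⁻ = (0.8179) → reset → x⁺ = (0.3979), jump to mode 0
Mode 0: flow for 0.9844 to horizon, guard not reached → x = (1.1125)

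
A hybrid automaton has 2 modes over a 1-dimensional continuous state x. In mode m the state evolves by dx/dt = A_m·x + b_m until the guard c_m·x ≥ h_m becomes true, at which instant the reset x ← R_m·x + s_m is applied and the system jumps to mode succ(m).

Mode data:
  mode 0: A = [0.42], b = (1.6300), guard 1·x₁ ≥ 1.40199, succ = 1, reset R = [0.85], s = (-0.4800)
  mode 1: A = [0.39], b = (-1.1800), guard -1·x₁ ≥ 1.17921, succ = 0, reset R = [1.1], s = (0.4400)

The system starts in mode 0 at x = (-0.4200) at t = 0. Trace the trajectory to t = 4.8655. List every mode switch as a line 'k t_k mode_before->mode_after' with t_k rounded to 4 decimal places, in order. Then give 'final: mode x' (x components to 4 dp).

Mode 0: guard c·x = 1.4020 hit at Δt = 1.0070 (t = 1.0070), x⁻ = (1.4020) → reset → x⁺ = (0.7117), jump to mode 1
Mode 1: guard c·x = 1.1792 hit at Δt = 1.5315 (t = 2.5385), x⁻ = (-1.1792) → reset → x⁺ = (-0.8571), jump to mode 0
Mode 0: guard c·x = 1.4020 hit at Δt = 1.3285 (t = 3.8670), x⁻ = (1.4020) → reset → x⁺ = (0.7117), jump to mode 1
Mode 1: flow for 0.9985 to horizon, guard not reached → x = (-0.3901)

1 1.0070 0->1
2 2.5385 1->0
3 3.8670 0->1
final: 1 -0.3901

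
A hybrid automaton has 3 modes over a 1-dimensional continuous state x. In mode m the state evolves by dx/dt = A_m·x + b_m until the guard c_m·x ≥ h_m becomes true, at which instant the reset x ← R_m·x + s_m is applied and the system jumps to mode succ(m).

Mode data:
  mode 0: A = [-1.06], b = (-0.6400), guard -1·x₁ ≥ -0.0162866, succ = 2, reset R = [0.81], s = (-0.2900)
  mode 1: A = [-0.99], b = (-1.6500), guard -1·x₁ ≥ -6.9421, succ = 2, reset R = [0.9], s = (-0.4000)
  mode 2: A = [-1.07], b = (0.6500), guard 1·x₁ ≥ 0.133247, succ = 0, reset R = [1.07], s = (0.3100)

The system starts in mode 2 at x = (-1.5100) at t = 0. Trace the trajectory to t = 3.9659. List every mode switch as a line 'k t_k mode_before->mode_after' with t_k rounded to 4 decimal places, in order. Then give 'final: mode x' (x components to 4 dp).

1 1.3984 2->0
2 1.9010 0->2
3 2.4833 2->0
4 2.9859 0->2
5 3.5683 2->0
final: 0 0.0892

Mode 2: guard c·x = 0.1332 hit at Δt = 1.3984 (t = 1.3984), x⁻ = (0.1332) → reset → x⁺ = (0.4526), jump to mode 0
Mode 0: guard c·x = -0.0163 hit at Δt = 0.5026 (t = 1.9010), x⁻ = (0.0163) → reset → x⁺ = (-0.2768), jump to mode 2
Mode 2: guard c·x = 0.1332 hit at Δt = 0.5823 (t = 2.4833), x⁻ = (0.1332) → reset → x⁺ = (0.4526), jump to mode 0
Mode 0: guard c·x = -0.0163 hit at Δt = 0.5026 (t = 2.9859), x⁻ = (0.0163) → reset → x⁺ = (-0.2768), jump to mode 2
Mode 2: guard c·x = 0.1332 hit at Δt = 0.5823 (t = 3.5683), x⁻ = (0.1332) → reset → x⁺ = (0.4526), jump to mode 0
Mode 0: flow for 0.3976 to horizon, guard not reached → x = (0.0892)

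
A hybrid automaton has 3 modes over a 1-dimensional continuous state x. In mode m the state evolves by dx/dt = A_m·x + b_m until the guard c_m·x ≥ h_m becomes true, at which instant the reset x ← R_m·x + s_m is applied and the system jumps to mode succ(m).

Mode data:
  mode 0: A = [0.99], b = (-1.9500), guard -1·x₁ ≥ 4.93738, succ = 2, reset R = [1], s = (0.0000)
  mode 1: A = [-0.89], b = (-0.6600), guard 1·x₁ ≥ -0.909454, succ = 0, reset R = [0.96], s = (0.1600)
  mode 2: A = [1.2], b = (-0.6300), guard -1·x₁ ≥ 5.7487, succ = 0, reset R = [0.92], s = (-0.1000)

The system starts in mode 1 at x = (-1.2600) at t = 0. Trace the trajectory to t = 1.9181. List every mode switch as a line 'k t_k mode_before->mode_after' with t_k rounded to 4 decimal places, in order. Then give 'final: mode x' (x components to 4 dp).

1 1.2669 1->0
final: 0 -3.1420

Mode 1: guard c·x = -0.9095 hit at Δt = 1.2669 (t = 1.2669), x⁻ = (-0.9095) → reset → x⁺ = (-0.7131), jump to mode 0
Mode 0: flow for 0.6512 to horizon, guard not reached → x = (-3.1420)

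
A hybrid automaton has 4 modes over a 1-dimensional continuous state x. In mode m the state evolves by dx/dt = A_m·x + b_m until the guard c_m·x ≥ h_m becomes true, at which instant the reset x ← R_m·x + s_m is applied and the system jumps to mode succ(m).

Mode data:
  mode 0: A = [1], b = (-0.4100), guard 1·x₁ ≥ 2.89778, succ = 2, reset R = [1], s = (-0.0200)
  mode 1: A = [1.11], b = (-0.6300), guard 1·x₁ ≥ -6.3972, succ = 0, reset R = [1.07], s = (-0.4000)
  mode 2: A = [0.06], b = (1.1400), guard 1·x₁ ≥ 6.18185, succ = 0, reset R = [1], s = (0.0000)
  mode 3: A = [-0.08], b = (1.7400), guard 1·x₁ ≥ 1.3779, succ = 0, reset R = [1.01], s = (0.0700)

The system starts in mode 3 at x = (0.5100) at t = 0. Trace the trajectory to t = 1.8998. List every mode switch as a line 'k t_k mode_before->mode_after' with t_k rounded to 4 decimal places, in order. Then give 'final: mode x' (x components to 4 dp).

1 0.5215 3->0
2 1.3825 0->2
final: 2 3.5675

Mode 3: guard c·x = 1.3779 hit at Δt = 0.5215 (t = 0.5215), x⁻ = (1.3779) → reset → x⁺ = (1.4617), jump to mode 0
Mode 0: guard c·x = 2.8978 hit at Δt = 0.8610 (t = 1.3825), x⁻ = (2.8978) → reset → x⁺ = (2.8778), jump to mode 2
Mode 2: flow for 0.5173 to horizon, guard not reached → x = (3.5675)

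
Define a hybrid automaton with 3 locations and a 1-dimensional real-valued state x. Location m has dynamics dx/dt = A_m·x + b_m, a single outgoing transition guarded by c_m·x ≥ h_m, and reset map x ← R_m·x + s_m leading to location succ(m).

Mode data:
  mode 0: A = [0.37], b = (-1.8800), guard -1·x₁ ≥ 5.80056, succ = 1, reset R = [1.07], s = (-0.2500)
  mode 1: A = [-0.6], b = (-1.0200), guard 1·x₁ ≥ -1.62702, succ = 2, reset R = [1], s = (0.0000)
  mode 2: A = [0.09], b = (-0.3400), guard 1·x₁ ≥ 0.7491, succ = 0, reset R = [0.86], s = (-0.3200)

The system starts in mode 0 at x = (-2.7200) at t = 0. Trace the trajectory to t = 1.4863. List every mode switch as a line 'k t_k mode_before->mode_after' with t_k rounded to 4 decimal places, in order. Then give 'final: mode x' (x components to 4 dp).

1 0.8995 0->1
final: 1 -5.0450

Mode 0: guard c·x = 5.8006 hit at Δt = 0.8995 (t = 0.8995), x⁻ = (-5.8006) → reset → x⁺ = (-6.4566), jump to mode 1
Mode 1: flow for 0.5868 to horizon, guard not reached → x = (-5.0450)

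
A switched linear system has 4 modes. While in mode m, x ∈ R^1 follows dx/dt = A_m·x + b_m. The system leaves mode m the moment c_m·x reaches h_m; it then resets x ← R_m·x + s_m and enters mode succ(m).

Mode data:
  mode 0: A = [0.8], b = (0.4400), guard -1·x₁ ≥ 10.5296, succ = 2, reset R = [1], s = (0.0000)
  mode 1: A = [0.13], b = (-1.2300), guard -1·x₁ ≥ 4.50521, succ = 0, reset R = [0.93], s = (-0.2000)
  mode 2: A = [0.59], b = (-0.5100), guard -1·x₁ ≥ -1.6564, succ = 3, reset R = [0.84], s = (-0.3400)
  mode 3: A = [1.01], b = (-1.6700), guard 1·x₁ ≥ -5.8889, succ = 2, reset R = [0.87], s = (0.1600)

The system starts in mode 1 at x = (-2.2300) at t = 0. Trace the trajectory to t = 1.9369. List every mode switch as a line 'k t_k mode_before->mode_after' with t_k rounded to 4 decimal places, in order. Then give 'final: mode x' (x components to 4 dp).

1 1.3678 1->0
final: 0 -6.6040

Mode 1: guard c·x = 4.5052 hit at Δt = 1.3678 (t = 1.3678), x⁻ = (-4.5052) → reset → x⁺ = (-4.3898), jump to mode 0
Mode 0: flow for 0.5691 to horizon, guard not reached → x = (-6.6040)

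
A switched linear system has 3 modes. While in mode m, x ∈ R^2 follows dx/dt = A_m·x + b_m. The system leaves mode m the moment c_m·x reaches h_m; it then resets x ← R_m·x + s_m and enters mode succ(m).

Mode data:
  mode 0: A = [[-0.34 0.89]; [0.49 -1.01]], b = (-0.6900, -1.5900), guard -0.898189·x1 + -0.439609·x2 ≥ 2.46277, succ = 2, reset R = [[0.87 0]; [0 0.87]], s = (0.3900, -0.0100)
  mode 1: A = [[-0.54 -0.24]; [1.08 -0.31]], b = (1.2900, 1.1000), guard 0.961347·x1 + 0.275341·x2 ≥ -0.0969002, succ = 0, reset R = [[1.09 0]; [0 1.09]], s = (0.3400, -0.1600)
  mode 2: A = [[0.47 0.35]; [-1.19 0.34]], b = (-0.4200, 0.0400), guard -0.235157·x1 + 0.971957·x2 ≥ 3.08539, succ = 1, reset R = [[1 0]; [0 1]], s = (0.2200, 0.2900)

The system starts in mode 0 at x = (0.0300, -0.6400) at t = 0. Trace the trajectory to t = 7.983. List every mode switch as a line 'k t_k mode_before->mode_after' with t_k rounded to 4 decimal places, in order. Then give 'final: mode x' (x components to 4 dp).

Mode 0: guard c·x = 2.4628 hit at Δt = 1.3271 (t = 1.3271), x⁻ = (-1.8965, -1.7274) → reset → x⁺ = (-1.2599, -1.5128), jump to mode 2
Mode 2: guard c·x = 3.0854 hit at Δt = 1.3710 (t = 2.6981), x⁻ = (-3.3552, 2.3626) → reset → x⁺ = (-3.1352, 2.6526), jump to mode 1
Mode 1: guard c·x = -0.0969 hit at Δt = 1.4985 (t = 4.1966), x⁻ = (-0.3926, 1.0188) → reset → x⁺ = (-0.0879, 0.9505), jump to mode 0
Mode 0: guard c·x = 2.4628 hit at Δt = 1.9156 (t = 6.1122), x⁻ = (-1.9316, -1.6556) → reset → x⁺ = (-1.2905, -1.4504), jump to mode 2
Mode 2: guard c·x = 3.0854 hit at Δt = 1.3445 (t = 7.4568), x⁻ = (-3.3176, 2.3717) → reset → x⁺ = (-3.0976, 2.6617), jump to mode 1
Mode 1: flow for 0.5262 to horizon, guard not reached → x = (-1.9577, 1.4855)

1 1.3271 0->2
2 2.6981 2->1
3 4.1966 1->0
4 6.1122 0->2
5 7.4568 2->1
final: 1 -1.9577 1.4855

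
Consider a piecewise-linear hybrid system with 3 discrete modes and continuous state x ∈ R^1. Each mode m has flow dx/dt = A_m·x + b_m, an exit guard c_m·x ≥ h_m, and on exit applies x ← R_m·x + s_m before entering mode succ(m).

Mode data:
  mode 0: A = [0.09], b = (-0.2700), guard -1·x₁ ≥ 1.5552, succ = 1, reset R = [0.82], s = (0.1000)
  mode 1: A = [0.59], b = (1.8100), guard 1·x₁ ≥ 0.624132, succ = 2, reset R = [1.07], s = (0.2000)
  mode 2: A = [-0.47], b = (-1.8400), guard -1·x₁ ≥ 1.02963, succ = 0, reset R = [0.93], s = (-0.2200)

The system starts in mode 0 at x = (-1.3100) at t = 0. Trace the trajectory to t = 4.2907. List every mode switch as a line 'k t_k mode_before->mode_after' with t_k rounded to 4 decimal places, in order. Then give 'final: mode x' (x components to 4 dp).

Mode 0: guard c·x = 1.5552 hit at Δt = 0.6148 (t = 0.6148), x⁻ = (-1.5552) → reset → x⁺ = (-1.1753), jump to mode 1
Mode 1: guard c·x = 0.6241 hit at Δt = 1.1326 (t = 1.7474), x⁻ = (0.6241) → reset → x⁺ = (0.8678), jump to mode 2
Mode 2: guard c·x = 1.0296 hit at Δt = 1.0753 (t = 2.8227), x⁻ = (-1.0296) → reset → x⁺ = (-1.1776), jump to mode 0
Mode 0: guard c·x = 1.5552 hit at Δt = 0.9616 (t = 3.7843), x⁻ = (-1.5552) → reset → x⁺ = (-1.1753), jump to mode 1
Mode 1: flow for 0.5064 to horizon, guard not reached → x = (-0.5162)

1 0.6148 0->1
2 1.7474 1->2
3 2.8227 2->0
4 3.7843 0->1
final: 1 -0.5162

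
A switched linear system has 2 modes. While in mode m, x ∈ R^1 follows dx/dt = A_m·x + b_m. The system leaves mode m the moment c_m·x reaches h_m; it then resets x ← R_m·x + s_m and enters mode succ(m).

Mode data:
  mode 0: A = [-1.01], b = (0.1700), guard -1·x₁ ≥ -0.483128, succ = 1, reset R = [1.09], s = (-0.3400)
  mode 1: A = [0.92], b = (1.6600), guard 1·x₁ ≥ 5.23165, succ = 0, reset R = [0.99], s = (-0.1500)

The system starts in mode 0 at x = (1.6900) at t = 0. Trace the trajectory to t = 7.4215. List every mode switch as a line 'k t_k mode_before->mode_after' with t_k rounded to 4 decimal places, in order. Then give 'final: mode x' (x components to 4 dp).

Mode 0: guard c·x = -0.4831 hit at Δt = 1.5600 (t = 1.5600), x⁻ = (0.4831) → reset → x⁺ = (0.1866), jump to mode 1
Mode 1: guard c·x = 5.2317 hit at Δt = 1.3722 (t = 2.9322), x⁻ = (5.2317) → reset → x⁺ = (5.0293), jump to mode 0
Mode 0: guard c·x = -0.4831 hit at Δt = 2.7099 (t = 5.6421), x⁻ = (0.4831) → reset → x⁺ = (0.1866), jump to mode 1
Mode 1: guard c·x = 5.2317 hit at Δt = 1.3722 (t = 7.0143), x⁻ = (5.2317) → reset → x⁺ = (5.0293), jump to mode 0
Mode 0: flow for 0.4072 to horizon, guard not reached → x = (3.3903)

1 1.5600 0->1
2 2.9322 1->0
3 5.6421 0->1
4 7.0143 1->0
final: 0 3.3903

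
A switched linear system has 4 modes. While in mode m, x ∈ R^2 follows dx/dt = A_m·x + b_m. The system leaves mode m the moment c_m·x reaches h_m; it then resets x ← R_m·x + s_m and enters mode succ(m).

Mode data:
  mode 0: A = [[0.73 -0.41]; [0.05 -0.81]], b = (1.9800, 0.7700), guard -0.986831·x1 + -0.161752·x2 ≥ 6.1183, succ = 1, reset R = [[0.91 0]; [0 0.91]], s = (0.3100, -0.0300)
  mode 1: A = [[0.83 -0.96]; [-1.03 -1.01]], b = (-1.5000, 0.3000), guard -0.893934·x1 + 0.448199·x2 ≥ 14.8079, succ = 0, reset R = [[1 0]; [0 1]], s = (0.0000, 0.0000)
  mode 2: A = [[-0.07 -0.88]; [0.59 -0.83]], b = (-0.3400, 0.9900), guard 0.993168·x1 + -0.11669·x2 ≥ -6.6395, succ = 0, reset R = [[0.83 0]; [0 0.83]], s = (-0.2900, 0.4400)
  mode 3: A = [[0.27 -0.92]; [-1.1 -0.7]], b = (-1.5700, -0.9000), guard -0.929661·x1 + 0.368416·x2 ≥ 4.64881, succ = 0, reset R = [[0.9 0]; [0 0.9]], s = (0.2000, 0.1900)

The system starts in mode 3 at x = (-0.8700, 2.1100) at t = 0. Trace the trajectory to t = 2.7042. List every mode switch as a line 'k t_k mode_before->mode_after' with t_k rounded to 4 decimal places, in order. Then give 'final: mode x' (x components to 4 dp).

Mode 3: guard c·x = 4.6488 hit at Δt = 0.7838 (t = 0.7838), x⁻ = (-4.0647, 2.3615) → reset → x⁺ = (-3.4582, 2.3154), jump to mode 0
Mode 0: guard c·x = 6.1183 hit at Δt = 1.3566 (t = 2.1404), x⁻ = (-6.3966, 1.1995) → reset → x⁺ = (-5.5109, 1.0616), jump to mode 1
Mode 1: flow for 0.5638 to horizon, guard not reached → x = (-11.6067, 4.4744)

1 0.7838 3->0
2 2.1404 0->1
final: 1 -11.6067 4.4744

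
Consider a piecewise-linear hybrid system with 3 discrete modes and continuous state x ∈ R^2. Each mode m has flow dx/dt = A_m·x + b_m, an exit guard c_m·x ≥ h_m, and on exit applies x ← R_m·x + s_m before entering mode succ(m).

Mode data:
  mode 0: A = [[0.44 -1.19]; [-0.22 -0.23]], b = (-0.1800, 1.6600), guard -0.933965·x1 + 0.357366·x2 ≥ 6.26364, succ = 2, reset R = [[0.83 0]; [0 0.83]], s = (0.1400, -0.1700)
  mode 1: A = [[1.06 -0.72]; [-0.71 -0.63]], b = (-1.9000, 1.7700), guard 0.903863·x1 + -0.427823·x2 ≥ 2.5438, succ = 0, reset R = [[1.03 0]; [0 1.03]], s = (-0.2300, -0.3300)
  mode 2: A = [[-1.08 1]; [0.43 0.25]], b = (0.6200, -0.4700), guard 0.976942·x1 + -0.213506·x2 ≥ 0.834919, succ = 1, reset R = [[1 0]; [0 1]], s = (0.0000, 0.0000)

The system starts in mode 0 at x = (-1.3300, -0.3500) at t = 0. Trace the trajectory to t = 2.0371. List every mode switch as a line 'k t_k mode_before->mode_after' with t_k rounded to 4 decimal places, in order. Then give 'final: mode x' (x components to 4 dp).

1 1.5460 0->2
final: 2 -1.7902 1.4550

Mode 0: guard c·x = 6.2636 hit at Δt = 1.5460 (t = 1.5460), x⁻ = (-5.6551, 2.7478) → reset → x⁺ = (-4.5537, 2.1107), jump to mode 2
Mode 2: flow for 0.4911 to horizon, guard not reached → x = (-1.7902, 1.4550)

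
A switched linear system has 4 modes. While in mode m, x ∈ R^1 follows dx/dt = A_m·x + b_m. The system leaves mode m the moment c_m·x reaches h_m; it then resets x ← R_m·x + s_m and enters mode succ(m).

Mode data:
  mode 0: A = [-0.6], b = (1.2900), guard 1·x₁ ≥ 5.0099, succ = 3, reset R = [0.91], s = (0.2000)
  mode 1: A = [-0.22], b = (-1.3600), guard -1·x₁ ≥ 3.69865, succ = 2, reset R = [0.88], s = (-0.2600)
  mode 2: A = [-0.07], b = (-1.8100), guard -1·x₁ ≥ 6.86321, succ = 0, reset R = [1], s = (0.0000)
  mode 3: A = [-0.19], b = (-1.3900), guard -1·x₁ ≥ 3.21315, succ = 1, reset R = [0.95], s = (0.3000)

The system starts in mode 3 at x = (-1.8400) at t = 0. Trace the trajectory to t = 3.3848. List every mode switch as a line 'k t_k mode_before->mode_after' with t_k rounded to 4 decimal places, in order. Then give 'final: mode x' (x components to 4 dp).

Mode 3: guard c·x = 3.2132 hit at Δt = 1.5195 (t = 1.5195), x⁻ = (-3.2132) → reset → x⁺ = (-2.7525), jump to mode 1
Mode 1: guard c·x = 3.6987 hit at Δt = 1.4674 (t = 2.9869), x⁻ = (-3.6987) → reset → x⁺ = (-3.5148), jump to mode 2
Mode 2: flow for 0.3979 to horizon, guard not reached → x = (-4.1285)

1 1.5195 3->1
2 2.9869 1->2
final: 2 -4.1285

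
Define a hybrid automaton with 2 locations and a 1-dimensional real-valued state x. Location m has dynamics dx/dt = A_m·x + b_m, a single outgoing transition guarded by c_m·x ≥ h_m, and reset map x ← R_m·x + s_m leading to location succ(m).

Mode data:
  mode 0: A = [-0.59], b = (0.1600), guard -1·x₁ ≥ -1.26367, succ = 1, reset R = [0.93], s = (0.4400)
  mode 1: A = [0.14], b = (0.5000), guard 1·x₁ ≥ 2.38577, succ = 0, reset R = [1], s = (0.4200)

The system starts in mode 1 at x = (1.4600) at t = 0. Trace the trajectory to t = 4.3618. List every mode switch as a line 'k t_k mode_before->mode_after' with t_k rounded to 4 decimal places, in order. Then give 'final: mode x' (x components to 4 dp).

1 1.2064 1->0
2 2.7955 0->1
3 3.7849 1->0
final: 0 2.0746

Mode 1: guard c·x = 2.3858 hit at Δt = 1.2064 (t = 1.2064), x⁻ = (2.3858) → reset → x⁺ = (2.8058), jump to mode 0
Mode 0: guard c·x = -1.2637 hit at Δt = 1.5891 (t = 2.7955), x⁻ = (1.2637) → reset → x⁺ = (1.6152), jump to mode 1
Mode 1: guard c·x = 2.3858 hit at Δt = 0.9894 (t = 3.7849), x⁻ = (2.3858) → reset → x⁺ = (2.8058), jump to mode 0
Mode 0: flow for 0.5769 to horizon, guard not reached → x = (2.0746)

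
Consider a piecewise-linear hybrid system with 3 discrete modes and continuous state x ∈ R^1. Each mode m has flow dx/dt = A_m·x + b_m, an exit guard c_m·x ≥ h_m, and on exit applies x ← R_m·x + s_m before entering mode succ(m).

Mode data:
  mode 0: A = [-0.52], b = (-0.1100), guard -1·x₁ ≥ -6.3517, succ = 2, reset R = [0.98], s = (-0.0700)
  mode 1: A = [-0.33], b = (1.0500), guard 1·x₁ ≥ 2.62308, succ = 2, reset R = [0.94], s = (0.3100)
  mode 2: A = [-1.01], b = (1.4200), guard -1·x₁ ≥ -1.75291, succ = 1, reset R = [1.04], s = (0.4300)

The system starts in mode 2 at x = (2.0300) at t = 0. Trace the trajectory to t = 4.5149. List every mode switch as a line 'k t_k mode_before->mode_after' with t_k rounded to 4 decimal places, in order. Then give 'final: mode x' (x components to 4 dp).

Mode 2: guard c·x = -1.7529 hit at Δt = 0.5812 (t = 0.5812), x⁻ = (1.7529) → reset → x⁺ = (2.2530), jump to mode 1
Mode 1: guard c·x = 2.6231 hit at Δt = 1.5400 (t = 2.1212), x⁻ = (2.6231) → reset → x⁺ = (2.7757), jump to mode 2
Mode 2: guard c·x = -1.7529 hit at Δt = 1.3596 (t = 3.4808), x⁻ = (1.7529) → reset → x⁺ = (2.2530), jump to mode 1
Mode 1: flow for 1.0341 to horizon, guard not reached → x = (2.5216)

1 0.5812 2->1
2 2.1212 1->2
3 3.4808 2->1
final: 1 2.5216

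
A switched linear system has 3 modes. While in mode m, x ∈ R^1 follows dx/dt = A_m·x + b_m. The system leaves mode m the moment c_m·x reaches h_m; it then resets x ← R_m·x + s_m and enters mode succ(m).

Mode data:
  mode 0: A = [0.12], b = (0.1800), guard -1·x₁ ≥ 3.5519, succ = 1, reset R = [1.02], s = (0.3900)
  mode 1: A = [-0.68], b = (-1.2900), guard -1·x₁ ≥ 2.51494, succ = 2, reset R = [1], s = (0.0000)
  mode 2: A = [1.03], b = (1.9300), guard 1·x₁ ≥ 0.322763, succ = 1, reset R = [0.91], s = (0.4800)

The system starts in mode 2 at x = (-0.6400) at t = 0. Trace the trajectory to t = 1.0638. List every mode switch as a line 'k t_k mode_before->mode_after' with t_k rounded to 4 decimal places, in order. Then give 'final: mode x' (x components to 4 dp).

1 0.5600 2->1
final: 1 -0.0010

Mode 2: guard c·x = 0.3228 hit at Δt = 0.5600 (t = 0.5600), x⁻ = (0.3228) → reset → x⁺ = (0.7737), jump to mode 1
Mode 1: flow for 0.5038 to horizon, guard not reached → x = (-0.0010)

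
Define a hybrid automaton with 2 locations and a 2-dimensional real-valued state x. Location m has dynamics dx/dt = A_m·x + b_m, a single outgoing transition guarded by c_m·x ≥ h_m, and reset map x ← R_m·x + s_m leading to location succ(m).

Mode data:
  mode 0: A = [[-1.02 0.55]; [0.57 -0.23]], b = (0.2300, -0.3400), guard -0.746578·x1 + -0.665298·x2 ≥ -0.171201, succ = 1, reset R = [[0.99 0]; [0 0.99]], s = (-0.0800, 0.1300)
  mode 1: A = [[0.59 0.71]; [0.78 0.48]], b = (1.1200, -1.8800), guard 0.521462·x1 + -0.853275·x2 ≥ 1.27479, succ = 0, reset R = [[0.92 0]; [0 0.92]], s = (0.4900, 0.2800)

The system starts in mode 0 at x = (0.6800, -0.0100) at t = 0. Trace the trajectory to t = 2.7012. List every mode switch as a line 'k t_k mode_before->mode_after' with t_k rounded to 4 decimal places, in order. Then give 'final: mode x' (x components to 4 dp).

Mode 0: guard c·x = -0.1712 hit at Δt = 1.3657 (t = 1.3657), x⁻ = (0.3193, -0.1010) → reset → x⁺ = (0.2361, 0.0300), jump to mode 1
Mode 1: guard c·x = 1.2748 hit at Δt = 0.5898 (t = 1.9555), x⁻ = (0.9096, -0.9381) → reset → x⁺ = (1.3268, -0.5831), jump to mode 0
Mode 0: flow for 0.7457 to horizon, guard not reached → x = (0.6152, -0.3690)

1 1.3657 0->1
2 1.9555 1->0
final: 0 0.6152 -0.3690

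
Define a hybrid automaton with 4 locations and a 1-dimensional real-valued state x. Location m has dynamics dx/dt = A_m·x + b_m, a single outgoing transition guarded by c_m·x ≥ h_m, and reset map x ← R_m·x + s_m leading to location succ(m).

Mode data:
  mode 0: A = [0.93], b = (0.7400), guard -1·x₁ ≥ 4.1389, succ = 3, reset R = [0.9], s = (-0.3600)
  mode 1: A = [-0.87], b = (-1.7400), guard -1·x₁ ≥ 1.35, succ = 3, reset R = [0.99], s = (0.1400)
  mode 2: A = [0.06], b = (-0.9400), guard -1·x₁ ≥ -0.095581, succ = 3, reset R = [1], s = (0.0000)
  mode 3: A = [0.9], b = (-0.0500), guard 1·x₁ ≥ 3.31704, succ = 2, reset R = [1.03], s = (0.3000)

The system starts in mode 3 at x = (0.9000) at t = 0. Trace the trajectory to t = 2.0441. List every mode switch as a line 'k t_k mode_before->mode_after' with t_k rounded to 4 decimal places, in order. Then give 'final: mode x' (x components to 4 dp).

Mode 3: guard c·x = 3.3170 hit at Δt = 1.5014 (t = 1.5014), x⁻ = (3.3170) → reset → x⁺ = (3.7166), jump to mode 2
Mode 2: flow for 0.5427 to horizon, guard not reached → x = (3.3210)

1 1.5014 3->2
final: 2 3.3210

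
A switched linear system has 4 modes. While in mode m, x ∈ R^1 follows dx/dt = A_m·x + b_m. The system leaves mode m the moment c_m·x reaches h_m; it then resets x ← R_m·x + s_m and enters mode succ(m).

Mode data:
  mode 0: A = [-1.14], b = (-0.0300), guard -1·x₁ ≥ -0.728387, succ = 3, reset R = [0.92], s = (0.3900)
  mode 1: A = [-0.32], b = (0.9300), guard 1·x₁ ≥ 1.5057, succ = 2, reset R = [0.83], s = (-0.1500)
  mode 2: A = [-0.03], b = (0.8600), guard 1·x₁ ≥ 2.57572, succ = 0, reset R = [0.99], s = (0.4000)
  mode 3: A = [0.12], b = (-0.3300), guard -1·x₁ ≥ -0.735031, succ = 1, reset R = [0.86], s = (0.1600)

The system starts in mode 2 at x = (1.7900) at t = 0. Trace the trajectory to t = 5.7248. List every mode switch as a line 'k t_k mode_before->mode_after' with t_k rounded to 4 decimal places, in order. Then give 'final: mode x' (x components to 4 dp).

Mode 2: guard c·x = 2.5757 hit at Δt = 0.9890 (t = 0.9890), x⁻ = (2.5757) → reset → x⁺ = (2.9500), jump to mode 0
Mode 0: guard c·x = -0.7284 hit at Δt = 1.2036 (t = 2.1926), x⁻ = (0.7284) → reset → x⁺ = (1.0601), jump to mode 3
Mode 3: guard c·x = -0.7350 hit at Δt = 1.4662 (t = 3.6588), x⁻ = (0.7350) → reset → x⁺ = (0.7921), jump to mode 1
Mode 1: guard c·x = 1.5057 hit at Δt = 1.2868 (t = 4.9456), x⁻ = (1.5057) → reset → x⁺ = (1.0997), jump to mode 2
Mode 2: flow for 0.7792 to horizon, guard not reached → x = (1.7367)

1 0.9890 2->0
2 2.1926 0->3
3 3.6588 3->1
4 4.9456 1->2
final: 2 1.7367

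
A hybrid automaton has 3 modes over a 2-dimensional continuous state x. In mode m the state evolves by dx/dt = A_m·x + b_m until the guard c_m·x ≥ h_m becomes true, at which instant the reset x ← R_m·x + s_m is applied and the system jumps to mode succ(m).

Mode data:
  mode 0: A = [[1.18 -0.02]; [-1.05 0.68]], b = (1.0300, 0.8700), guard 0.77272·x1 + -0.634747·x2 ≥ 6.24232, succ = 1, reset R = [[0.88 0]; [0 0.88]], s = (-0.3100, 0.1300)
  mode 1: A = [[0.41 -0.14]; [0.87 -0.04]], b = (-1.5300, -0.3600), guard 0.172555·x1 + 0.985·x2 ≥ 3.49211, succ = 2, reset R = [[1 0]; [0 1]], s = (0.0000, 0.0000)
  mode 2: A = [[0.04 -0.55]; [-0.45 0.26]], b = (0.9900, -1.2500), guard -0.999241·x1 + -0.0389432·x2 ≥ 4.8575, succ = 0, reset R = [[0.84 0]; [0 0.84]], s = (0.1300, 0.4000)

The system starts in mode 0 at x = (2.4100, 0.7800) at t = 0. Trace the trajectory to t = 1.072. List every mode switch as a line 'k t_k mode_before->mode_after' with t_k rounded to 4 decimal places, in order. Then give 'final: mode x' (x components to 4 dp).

1 0.6988 0->1
final: 1 5.8395 0.2802

Mode 0: guard c·x = 6.2423 hit at Δt = 0.6988 (t = 0.6988), x⁻ = (6.6148, -1.7817) → reset → x⁺ = (5.5110, -1.4379), jump to mode 1
Mode 1: flow for 0.3732 to horizon, guard not reached → x = (5.8395, 0.2802)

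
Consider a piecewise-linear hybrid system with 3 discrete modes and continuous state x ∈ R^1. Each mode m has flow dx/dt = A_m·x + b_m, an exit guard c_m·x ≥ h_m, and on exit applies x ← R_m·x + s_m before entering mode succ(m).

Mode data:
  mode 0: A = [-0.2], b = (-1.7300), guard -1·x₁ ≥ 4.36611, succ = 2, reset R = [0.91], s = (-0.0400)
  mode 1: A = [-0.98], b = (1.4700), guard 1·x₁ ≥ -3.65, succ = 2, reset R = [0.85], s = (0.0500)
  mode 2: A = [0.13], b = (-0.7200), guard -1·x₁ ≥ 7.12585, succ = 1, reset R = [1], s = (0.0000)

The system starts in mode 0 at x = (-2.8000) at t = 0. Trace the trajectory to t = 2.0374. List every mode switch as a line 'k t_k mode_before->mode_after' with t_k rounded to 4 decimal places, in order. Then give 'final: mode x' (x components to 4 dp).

1 1.5579 0->2
final: 2 -4.6275

Mode 0: guard c·x = 4.3661 hit at Δt = 1.5579 (t = 1.5579), x⁻ = (-4.3661) → reset → x⁺ = (-4.0132), jump to mode 2
Mode 2: flow for 0.4795 to horizon, guard not reached → x = (-4.6275)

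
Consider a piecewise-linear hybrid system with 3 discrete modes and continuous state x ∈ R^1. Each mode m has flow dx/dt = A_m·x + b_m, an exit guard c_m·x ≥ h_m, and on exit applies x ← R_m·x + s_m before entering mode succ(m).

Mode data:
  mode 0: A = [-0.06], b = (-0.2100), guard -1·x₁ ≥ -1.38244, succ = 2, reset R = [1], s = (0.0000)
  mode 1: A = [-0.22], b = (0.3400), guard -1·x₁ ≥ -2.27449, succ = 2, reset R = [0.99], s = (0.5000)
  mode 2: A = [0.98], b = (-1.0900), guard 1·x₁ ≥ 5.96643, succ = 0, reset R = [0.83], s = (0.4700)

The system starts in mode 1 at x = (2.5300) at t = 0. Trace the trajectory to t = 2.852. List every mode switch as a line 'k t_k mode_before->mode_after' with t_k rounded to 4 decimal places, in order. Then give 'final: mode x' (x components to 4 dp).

1 1.3657 1->2
2 2.4733 2->0
final: 0 5.2217

Mode 1: guard c·x = -2.2745 hit at Δt = 1.3657 (t = 1.3657), x⁻ = (2.2745) → reset → x⁺ = (2.7517), jump to mode 2
Mode 2: guard c·x = 5.9664 hit at Δt = 1.1076 (t = 2.4733), x⁻ = (5.9664) → reset → x⁺ = (5.4221), jump to mode 0
Mode 0: flow for 0.3787 to horizon, guard not reached → x = (5.2217)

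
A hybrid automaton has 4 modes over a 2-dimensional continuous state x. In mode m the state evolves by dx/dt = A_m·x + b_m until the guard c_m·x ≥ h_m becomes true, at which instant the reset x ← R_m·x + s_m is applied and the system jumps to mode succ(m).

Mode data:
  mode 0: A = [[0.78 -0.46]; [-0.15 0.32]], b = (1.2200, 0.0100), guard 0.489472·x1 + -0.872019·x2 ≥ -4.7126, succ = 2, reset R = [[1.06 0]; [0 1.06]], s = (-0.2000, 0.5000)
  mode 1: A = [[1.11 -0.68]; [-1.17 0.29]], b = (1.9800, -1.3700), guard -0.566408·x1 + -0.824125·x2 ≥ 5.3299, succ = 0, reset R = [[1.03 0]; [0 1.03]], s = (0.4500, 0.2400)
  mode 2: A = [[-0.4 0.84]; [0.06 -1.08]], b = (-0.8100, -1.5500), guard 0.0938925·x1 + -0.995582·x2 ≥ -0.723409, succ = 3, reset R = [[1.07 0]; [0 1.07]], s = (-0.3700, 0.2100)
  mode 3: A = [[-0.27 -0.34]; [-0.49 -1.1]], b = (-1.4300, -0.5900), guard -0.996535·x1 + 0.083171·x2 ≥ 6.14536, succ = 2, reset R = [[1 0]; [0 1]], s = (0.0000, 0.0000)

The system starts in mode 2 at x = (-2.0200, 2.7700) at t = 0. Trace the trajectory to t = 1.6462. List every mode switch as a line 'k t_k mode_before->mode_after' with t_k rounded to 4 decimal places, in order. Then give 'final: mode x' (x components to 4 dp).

Mode 2: guard c·x = -0.7234 hit at Δt = 0.6509 (t = 0.6509), x⁻ = (-1.2929, 0.6047) → reset → x⁺ = (-1.7534, 0.8570), jump to mode 3
Mode 3: flow for 0.9953 to horizon, guard not reached → x = (-2.7910, 0.6391)

1 0.6509 2->3
final: 3 -2.7910 0.6391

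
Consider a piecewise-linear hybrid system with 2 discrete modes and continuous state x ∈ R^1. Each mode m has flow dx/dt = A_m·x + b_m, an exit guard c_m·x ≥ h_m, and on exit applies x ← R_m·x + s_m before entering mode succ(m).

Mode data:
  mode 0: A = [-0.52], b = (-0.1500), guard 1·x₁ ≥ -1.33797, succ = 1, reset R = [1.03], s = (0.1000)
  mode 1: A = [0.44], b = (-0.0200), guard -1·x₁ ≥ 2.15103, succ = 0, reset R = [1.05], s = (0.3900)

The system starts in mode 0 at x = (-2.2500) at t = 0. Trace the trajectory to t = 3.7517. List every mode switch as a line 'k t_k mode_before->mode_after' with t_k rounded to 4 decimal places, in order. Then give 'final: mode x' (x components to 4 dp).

1 1.2027 0->1
2 2.3539 1->0
3 3.1408 0->1
final: 1 -1.6863

Mode 0: guard c·x = -1.3380 hit at Δt = 1.2027 (t = 1.2027), x⁻ = (-1.3380) → reset → x⁺ = (-1.2781), jump to mode 1
Mode 1: guard c·x = 2.1510 hit at Δt = 1.1512 (t = 2.3539), x⁻ = (-2.1510) → reset → x⁺ = (-1.8686), jump to mode 0
Mode 0: guard c·x = -1.3380 hit at Δt = 0.7869 (t = 3.1408), x⁻ = (-1.3380) → reset → x⁺ = (-1.2781), jump to mode 1
Mode 1: flow for 0.6109 to horizon, guard not reached → x = (-1.6863)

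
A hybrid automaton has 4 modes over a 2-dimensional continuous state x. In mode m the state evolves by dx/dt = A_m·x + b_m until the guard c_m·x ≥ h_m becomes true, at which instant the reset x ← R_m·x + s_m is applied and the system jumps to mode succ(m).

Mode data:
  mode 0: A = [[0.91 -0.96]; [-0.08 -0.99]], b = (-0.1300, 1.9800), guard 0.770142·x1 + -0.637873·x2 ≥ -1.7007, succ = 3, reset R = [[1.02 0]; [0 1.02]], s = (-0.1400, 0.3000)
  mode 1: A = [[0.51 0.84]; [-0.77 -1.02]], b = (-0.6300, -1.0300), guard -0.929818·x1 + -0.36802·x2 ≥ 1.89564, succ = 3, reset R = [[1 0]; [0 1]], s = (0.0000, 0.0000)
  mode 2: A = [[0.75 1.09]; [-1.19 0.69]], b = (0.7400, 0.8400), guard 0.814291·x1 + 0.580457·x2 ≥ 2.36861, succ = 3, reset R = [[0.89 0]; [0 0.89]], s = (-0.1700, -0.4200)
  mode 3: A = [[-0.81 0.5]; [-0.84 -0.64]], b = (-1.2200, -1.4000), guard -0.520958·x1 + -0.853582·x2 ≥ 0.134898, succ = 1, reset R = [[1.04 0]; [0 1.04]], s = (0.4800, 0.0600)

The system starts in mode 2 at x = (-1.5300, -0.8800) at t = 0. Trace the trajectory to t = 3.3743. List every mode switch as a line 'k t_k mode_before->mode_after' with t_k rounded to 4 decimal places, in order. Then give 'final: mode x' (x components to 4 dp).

1 1.3793 2->3
2 2.8215 3->1
final: 1 -0.5787 -0.1614

Mode 2: guard c·x = 2.3686 hit at Δt = 1.3793 (t = 1.3793), x⁻ = (-0.0265, 4.1178) → reset → x⁺ = (-0.1936, 3.2448), jump to mode 3
Mode 3: guard c·x = 0.1349 hit at Δt = 1.4422 (t = 2.8215), x⁻ = (-0.6021, 0.2094) → reset → x⁺ = (-0.1462, 0.2778), jump to mode 1
Mode 1: flow for 0.5528 to horizon, guard not reached → x = (-0.5787, -0.1614)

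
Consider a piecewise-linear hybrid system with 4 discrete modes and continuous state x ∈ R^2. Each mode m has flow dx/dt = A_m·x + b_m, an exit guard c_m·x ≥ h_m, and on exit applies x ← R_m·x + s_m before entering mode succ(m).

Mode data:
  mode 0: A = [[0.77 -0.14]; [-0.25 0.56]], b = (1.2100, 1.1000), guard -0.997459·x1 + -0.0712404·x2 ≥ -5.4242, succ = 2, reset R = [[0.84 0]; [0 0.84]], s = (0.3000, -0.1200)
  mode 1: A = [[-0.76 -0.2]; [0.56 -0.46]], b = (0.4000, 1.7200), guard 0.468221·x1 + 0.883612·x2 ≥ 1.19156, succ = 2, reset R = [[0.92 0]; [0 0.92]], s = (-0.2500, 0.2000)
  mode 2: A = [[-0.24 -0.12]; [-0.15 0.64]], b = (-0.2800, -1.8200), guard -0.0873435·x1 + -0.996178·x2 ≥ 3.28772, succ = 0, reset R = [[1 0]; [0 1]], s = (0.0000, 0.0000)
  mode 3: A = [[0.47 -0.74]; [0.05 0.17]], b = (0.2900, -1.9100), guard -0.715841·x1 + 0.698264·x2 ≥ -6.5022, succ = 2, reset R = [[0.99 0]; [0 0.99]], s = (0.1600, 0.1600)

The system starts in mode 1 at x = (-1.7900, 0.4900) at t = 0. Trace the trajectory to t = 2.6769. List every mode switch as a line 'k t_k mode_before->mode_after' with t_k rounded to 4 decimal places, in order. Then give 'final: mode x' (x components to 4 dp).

1 1.4860 1->2
final: 2 -0.9048 0.4817

Mode 1: guard c·x = 1.1916 hit at Δt = 1.4860 (t = 1.4860), x⁻ = (-0.4189, 1.5705) → reset → x⁺ = (-0.6354, 1.6449), jump to mode 2
Mode 2: flow for 1.1909 to horizon, guard not reached → x = (-0.9048, 0.4817)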